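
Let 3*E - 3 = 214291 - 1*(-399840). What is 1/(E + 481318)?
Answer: 3/2058088 ≈ 1.4577e-6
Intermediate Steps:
E = 614134/3 (E = 1 + (214291 - 1*(-399840))/3 = 1 + (214291 + 399840)/3 = 1 + (⅓)*614131 = 1 + 614131/3 = 614134/3 ≈ 2.0471e+5)
1/(E + 481318) = 1/(614134/3 + 481318) = 1/(2058088/3) = 3/2058088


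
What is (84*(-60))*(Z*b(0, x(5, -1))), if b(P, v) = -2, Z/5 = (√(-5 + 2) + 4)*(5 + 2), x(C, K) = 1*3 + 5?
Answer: 1411200 + 352800*I*√3 ≈ 1.4112e+6 + 6.1107e+5*I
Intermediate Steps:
x(C, K) = 8 (x(C, K) = 3 + 5 = 8)
Z = 140 + 35*I*√3 (Z = 5*((√(-5 + 2) + 4)*(5 + 2)) = 5*((√(-3) + 4)*7) = 5*((I*√3 + 4)*7) = 5*((4 + I*√3)*7) = 5*(28 + 7*I*√3) = 140 + 35*I*√3 ≈ 140.0 + 60.622*I)
(84*(-60))*(Z*b(0, x(5, -1))) = (84*(-60))*((140 + 35*I*√3)*(-2)) = -5040*(-280 - 70*I*√3) = 1411200 + 352800*I*√3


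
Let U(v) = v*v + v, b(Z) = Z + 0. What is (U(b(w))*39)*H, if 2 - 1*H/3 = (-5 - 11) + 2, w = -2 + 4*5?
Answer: 640224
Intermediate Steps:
w = 18 (w = -2 + 20 = 18)
b(Z) = Z
U(v) = v + v² (U(v) = v² + v = v + v²)
H = 48 (H = 6 - 3*((-5 - 11) + 2) = 6 - 3*(-16 + 2) = 6 - 3*(-14) = 6 + 42 = 48)
(U(b(w))*39)*H = ((18*(1 + 18))*39)*48 = ((18*19)*39)*48 = (342*39)*48 = 13338*48 = 640224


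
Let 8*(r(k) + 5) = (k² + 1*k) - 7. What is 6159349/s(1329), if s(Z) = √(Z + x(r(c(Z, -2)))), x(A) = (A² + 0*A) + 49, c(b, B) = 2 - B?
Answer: 7039256*√88921/12703 ≈ 1.6524e+5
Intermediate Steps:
r(k) = -47/8 + k/8 + k²/8 (r(k) = -5 + ((k² + 1*k) - 7)/8 = -5 + ((k² + k) - 7)/8 = -5 + ((k + k²) - 7)/8 = -5 + (-7 + k + k²)/8 = -5 + (-7/8 + k/8 + k²/8) = -47/8 + k/8 + k²/8)
x(A) = 49 + A² (x(A) = (A² + 0) + 49 = A² + 49 = 49 + A²)
s(Z) = √(3865/64 + Z) (s(Z) = √(Z + (49 + (-47/8 + (2 - 1*(-2))/8 + (2 - 1*(-2))²/8)²)) = √(Z + (49 + (-47/8 + (2 + 2)/8 + (2 + 2)²/8)²)) = √(Z + (49 + (-47/8 + (⅛)*4 + (⅛)*4²)²)) = √(Z + (49 + (-47/8 + ½ + (⅛)*16)²)) = √(Z + (49 + (-47/8 + ½ + 2)²)) = √(Z + (49 + (-27/8)²)) = √(Z + (49 + 729/64)) = √(Z + 3865/64) = √(3865/64 + Z))
6159349/s(1329) = 6159349/((√(3865 + 64*1329)/8)) = 6159349/((√(3865 + 85056)/8)) = 6159349/((√88921/8)) = 6159349*(8*√88921/88921) = 7039256*√88921/12703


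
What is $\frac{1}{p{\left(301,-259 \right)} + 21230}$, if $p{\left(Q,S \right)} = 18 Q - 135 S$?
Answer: $\frac{1}{61613} \approx 1.623 \cdot 10^{-5}$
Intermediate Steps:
$p{\left(Q,S \right)} = - 135 S + 18 Q$
$\frac{1}{p{\left(301,-259 \right)} + 21230} = \frac{1}{\left(\left(-135\right) \left(-259\right) + 18 \cdot 301\right) + 21230} = \frac{1}{\left(34965 + 5418\right) + 21230} = \frac{1}{40383 + 21230} = \frac{1}{61613}$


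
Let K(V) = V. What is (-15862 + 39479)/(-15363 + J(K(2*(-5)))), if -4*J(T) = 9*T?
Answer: -47234/30681 ≈ -1.5395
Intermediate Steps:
J(T) = -9*T/4
(-15862 + 39479)/(-15363 + J(K(2*(-5)))) = (-15862 + 39479)/(-15363 - 9*(-5)/2) = 23617/(-15363 - 9/4*(-10)) = 23617/(-15363 + 45/2) = 23617/(-30681/2) = 23617*(-2/30681) = -47234/30681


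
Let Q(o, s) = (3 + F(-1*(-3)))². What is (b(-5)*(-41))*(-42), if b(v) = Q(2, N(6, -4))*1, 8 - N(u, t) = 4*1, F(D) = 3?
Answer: 61992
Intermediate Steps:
N(u, t) = 4 (N(u, t) = 8 - 4 = 4)
Q(o, s) = 36 (Q(o, s) = (3 + 3)² = 6² = 36)
b(v) = 36 (b(v) = 36*1 = 36)
(b(-5)*(-41))*(-42) = (36*(-41))*(-42) = -1476*(-42) = 61992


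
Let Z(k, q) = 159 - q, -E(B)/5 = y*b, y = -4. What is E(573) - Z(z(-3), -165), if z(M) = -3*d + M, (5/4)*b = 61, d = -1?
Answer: 652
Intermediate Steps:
b = 244/5 (b = (⅘)*61 = 244/5 ≈ 48.800)
z(M) = 3 + M (z(M) = -3*(-1) + M = 3 + M)
E(B) = 976 (E(B) = -(-20)*244/5 = -5*(-976/5) = 976)
E(573) - Z(z(-3), -165) = 976 - (159 - 1*(-165)) = 976 - (159 + 165) = 976 - 1*324 = 976 - 324 = 652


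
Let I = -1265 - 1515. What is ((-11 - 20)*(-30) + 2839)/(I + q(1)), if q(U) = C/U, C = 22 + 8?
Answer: -3769/2750 ≈ -1.3705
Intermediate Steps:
C = 30
q(U) = 30/U
I = -2780
((-11 - 20)*(-30) + 2839)/(I + q(1)) = ((-11 - 20)*(-30) + 2839)/(-2780 + 30/1) = (-31*(-30) + 2839)/(-2780 + 30*1) = (930 + 2839)/(-2780 + 30) = 3769/(-2750) = 3769*(-1/2750) = -3769/2750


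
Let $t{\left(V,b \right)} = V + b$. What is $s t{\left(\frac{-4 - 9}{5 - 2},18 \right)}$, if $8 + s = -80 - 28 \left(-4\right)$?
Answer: $328$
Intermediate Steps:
$s = 24$ ($s = -8 - \left(80 + 28 \left(-4\right)\right) = -8 - -32 = -8 + \left(-80 + 112\right) = -8 + 32 = 24$)
$s t{\left(\frac{-4 - 9}{5 - 2},18 \right)} = 24 \left(\frac{-4 - 9}{5 - 2} + 18\right) = 24 \left(- \frac{13}{5 - 2} + 18\right) = 24 \left(- \frac{13}{3} + 18\right) = 24 \cdot \frac{41}{3} = 328$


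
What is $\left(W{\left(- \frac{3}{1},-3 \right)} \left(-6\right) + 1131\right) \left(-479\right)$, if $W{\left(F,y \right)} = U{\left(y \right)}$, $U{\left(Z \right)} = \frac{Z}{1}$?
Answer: $-550371$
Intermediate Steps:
$U{\left(Z \right)} = Z$ ($U{\left(Z \right)} = Z 1 = Z$)
$W{\left(F,y \right)} = y$
$\left(W{\left(- \frac{3}{1},-3 \right)} \left(-6\right) + 1131\right) \left(-479\right) = \left(\left(-3\right) \left(-6\right) + 1131\right) \left(-479\right) = \left(18 + 1131\right) \left(-479\right) = 1149 \left(-479\right) = -550371$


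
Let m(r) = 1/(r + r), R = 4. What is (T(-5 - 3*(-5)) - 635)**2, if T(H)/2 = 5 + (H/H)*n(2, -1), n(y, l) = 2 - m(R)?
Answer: 6175225/16 ≈ 3.8595e+5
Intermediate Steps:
m(r) = 1/(2*r)
n(y, l) = 15/8 (n(y, l) = 2 - 1/(2*4) = 2 - 1*1/8 = 2 - 1/8 = 15/8)
T(H) = 55/4 (T(H) = 2*(5 + (H/H)*(15/8)) = 2*(5 + 1*(15/8)) = 2*(5 + 15/8) = 2*(55/8) = 55/4)
(T(-5 - 3*(-5)) - 635)**2 = (55/4 - 635)**2 = (-2485/4)**2 = 6175225/16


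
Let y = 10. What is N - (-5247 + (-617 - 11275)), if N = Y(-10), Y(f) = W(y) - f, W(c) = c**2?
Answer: 17249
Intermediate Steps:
Y(f) = 100 - f (Y(f) = 10**2 - f = 100 - f)
N = 110 (N = 100 - 1*(-10) = 100 + 10 = 110)
N - (-5247 + (-617 - 11275)) = 110 - (-5247 + (-617 - 11275)) = 110 - (-5247 - 11892) = 110 - 1*(-17139) = 110 + 17139 = 17249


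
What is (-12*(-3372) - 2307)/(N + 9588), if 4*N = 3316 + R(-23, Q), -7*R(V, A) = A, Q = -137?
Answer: 356132/97271 ≈ 3.6612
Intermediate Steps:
R(V, A) = -A/7
N = 23349/28 (N = (3316 - ⅐*(-137))/4 = (3316 + 137/7)/4 = (¼)*(23349/7) = 23349/28 ≈ 833.89)
(-12*(-3372) - 2307)/(N + 9588) = (-12*(-3372) - 2307)/(23349/28 + 9588) = (40464 - 2307)/(291813/28) = 38157*(28/291813) = 356132/97271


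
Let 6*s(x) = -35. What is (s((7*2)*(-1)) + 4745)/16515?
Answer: 5687/19818 ≈ 0.28696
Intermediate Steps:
s(x) = -35/6 (s(x) = (1/6)*(-35) = -35/6)
(s((7*2)*(-1)) + 4745)/16515 = (-35/6 + 4745)/16515 = (28435/6)*(1/16515) = 5687/19818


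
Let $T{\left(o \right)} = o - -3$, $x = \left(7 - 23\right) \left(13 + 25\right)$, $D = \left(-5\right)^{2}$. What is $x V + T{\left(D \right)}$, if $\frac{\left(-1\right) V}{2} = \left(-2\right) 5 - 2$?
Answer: $-14564$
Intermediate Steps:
$D = 25$
$x = -608$ ($x = \left(-16\right) 38 = -608$)
$T{\left(o \right)} = 3 + o$ ($T{\left(o \right)} = o + 3 = 3 + o$)
$V = 24$ ($V = - 2 \left(\left(-2\right) 5 - 2\right) = - 2 \left(-10 - 2\right) = \left(-2\right) \left(-12\right) = 24$)
$x V + T{\left(D \right)} = \left(-608\right) 24 + \left(3 + 25\right) = -14592 + 28 = -14564$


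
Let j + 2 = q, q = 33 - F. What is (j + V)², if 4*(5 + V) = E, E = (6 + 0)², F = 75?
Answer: 1600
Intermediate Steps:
E = 36 (E = 6² = 36)
q = -42 (q = 33 - 1*75 = 33 - 75 = -42)
V = 4 (V = -5 + (¼)*36 = -5 + 9 = 4)
j = -44 (j = -2 - 42 = -44)
(j + V)² = (-44 + 4)² = (-40)² = 1600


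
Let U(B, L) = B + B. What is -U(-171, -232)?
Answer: 342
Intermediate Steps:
U(B, L) = 2*B
-U(-171, -232) = -2*(-171) = -1*(-342) = 342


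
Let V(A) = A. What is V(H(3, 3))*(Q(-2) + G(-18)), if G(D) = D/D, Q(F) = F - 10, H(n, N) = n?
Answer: -33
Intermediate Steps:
Q(F) = -10 + F
G(D) = 1
V(H(3, 3))*(Q(-2) + G(-18)) = 3*((-10 - 2) + 1) = 3*(-12 + 1) = 3*(-11) = -33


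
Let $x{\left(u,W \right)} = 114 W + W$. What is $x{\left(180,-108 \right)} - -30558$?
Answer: $18138$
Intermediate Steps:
$x{\left(u,W \right)} = 115 W$
$x{\left(180,-108 \right)} - -30558 = 115 \left(-108\right) - -30558 = -12420 + 30558 = 18138$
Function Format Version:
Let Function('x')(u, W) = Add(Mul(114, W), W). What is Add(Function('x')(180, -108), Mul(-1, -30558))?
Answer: 18138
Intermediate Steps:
Function('x')(u, W) = Mul(115, W)
Add(Function('x')(180, -108), Mul(-1, -30558)) = Add(Mul(115, -108), Mul(-1, -30558)) = Add(-12420, 30558) = 18138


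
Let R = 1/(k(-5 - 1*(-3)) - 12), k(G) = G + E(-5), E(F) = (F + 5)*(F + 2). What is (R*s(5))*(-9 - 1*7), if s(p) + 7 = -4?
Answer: -88/7 ≈ -12.571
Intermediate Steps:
s(p) = -11 (s(p) = -7 - 4 = -11)
E(F) = (2 + F)*(5 + F) (E(F) = (5 + F)*(2 + F) = (2 + F)*(5 + F))
k(G) = G (k(G) = G + (10 + (-5)² + 7*(-5)) = G + (10 + 25 - 35) = G + 0 = G)
R = -1/14 (R = 1/((-5 - 1*(-3)) - 12) = 1/((-5 + 3) - 12) = 1/(-2 - 12) = 1/(-14) = -1/14 ≈ -0.071429)
(R*s(5))*(-9 - 1*7) = (-1/14*(-11))*(-9 - 1*7) = 11*(-9 - 7)/14 = (11/14)*(-16) = -88/7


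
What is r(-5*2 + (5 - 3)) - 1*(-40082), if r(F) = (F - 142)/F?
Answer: 160403/4 ≈ 40101.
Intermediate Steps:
r(F) = (-142 + F)/F
r(-5*2 + (5 - 3)) - 1*(-40082) = (-142 + (-5*2 + (5 - 3)))/(-5*2 + (5 - 3)) - 1*(-40082) = (-142 + (-10 + 2))/(-10 + 2) + 40082 = (-142 - 8)/(-8) + 40082 = -⅛*(-150) + 40082 = 75/4 + 40082 = 160403/4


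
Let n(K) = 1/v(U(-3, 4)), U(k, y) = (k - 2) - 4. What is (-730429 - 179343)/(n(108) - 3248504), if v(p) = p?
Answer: 8187948/29236537 ≈ 0.28006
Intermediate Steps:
U(k, y) = -6 + k (U(k, y) = (-2 + k) - 4 = -6 + k)
n(K) = -⅑ (n(K) = 1/(-6 - 3) = 1/(-9) = -⅑)
(-730429 - 179343)/(n(108) - 3248504) = (-730429 - 179343)/(-⅑ - 3248504) = -909772/(-29236537/9) = -909772*(-9/29236537) = 8187948/29236537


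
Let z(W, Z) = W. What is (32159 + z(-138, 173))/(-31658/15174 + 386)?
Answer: 242943327/2912753 ≈ 83.407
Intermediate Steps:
(32159 + z(-138, 173))/(-31658/15174 + 386) = (32159 - 138)/(-31658/15174 + 386) = 32021/(-31658*1/15174 + 386) = 32021/(-15829/7587 + 386) = 32021/(2912753/7587) = 32021*(7587/2912753) = 242943327/2912753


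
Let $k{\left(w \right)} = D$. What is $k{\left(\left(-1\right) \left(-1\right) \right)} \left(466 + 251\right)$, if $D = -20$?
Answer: $-14340$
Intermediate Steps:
$k{\left(w \right)} = -20$
$k{\left(\left(-1\right) \left(-1\right) \right)} \left(466 + 251\right) = - 20 \left(466 + 251\right) = \left(-20\right) 717 = -14340$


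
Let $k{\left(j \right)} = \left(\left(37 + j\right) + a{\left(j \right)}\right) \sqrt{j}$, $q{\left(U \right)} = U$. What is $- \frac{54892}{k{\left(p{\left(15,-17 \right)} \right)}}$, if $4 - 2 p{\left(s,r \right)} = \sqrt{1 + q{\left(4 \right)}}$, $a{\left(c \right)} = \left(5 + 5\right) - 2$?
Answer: $\frac{109784 \sqrt{2}}{\left(-94 + \sqrt{5}\right) \sqrt{4 - \sqrt{5}}} \approx -1273.9$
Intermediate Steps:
$a{\left(c \right)} = 8$ ($a{\left(c \right)} = 10 - 2 = 8$)
$p{\left(s,r \right)} = 2 - \frac{\sqrt{5}}{2}$ ($p{\left(s,r \right)} = 2 - \frac{\sqrt{1 + 4}}{2} = 2 - \frac{\sqrt{5}}{2}$)
$k{\left(j \right)} = \sqrt{j} \left(45 + j\right)$ ($k{\left(j \right)} = \left(\left(37 + j\right) + 8\right) \sqrt{j} = \left(45 + j\right) \sqrt{j} = \sqrt{j} \left(45 + j\right)$)
$- \frac{54892}{k{\left(p{\left(15,-17 \right)} \right)}} = - \frac{54892}{\sqrt{2 - \frac{\sqrt{5}}{2}} \left(45 + \left(2 - \frac{\sqrt{5}}{2}\right)\right)} = - \frac{54892}{\sqrt{2 - \frac{\sqrt{5}}{2}} \left(47 - \frac{\sqrt{5}}{2}\right)}$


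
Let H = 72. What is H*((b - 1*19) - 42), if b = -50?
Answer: -7992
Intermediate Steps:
H*((b - 1*19) - 42) = 72*((-50 - 1*19) - 42) = 72*((-50 - 19) - 42) = 72*(-69 - 42) = 72*(-111) = -7992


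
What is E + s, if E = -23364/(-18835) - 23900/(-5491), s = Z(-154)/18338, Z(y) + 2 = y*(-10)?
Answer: 5383324041321/948285349465 ≈ 5.6769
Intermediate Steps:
Z(y) = -2 - 10*y (Z(y) = -2 + y*(-10) = -2 - 10*y)
s = 769/9169 (s = (-2 - 10*(-154))/18338 = (-2 + 1540)*(1/18338) = 1538*(1/18338) = 769/9169 ≈ 0.083870)
E = 578448224/103422985 (E = -23364*(-1/18835) - 23900*(-1/5491) = 23364/18835 + 23900/5491 = 578448224/103422985 ≈ 5.5930)
E + s = 578448224/103422985 + 769/9169 = 5383324041321/948285349465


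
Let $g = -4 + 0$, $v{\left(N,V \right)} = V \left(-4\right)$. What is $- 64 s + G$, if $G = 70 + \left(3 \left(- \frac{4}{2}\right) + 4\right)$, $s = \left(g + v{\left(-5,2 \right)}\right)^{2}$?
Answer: $-9148$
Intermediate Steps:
$v{\left(N,V \right)} = - 4 V$
$g = -4$
$s = 144$ ($s = \left(-4 - 8\right)^{2} = \left(-12\right)^{2} = 144$)
$G = 68$ ($G = 70 + \left(3 \left(\left(-4\right) \frac{1}{2}\right) + 4\right) = 70 + \left(3 \left(-2\right) + 4\right) = 70 + \left(-6 + 4\right) = 70 - 2 = 68$)
$- 64 s + G = \left(-64\right) 144 + 68 = -9216 + 68 = -9148$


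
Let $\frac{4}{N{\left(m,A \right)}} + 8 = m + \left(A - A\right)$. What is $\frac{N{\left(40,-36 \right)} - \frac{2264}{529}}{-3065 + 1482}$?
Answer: $\frac{17583}{6699256} \approx 0.0026246$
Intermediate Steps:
$N{\left(m,A \right)} = \frac{4}{-8 + m}$ ($N{\left(m,A \right)} = \frac{4}{-8 + \left(m + \left(A - A\right)\right)} = \frac{4}{-8 + \left(m + 0\right)} = \frac{4}{-8 + m}$)
$\frac{N{\left(40,-36 \right)} - \frac{2264}{529}}{-3065 + 1482} = \frac{\frac{4}{-8 + 40} - \frac{2264}{529}}{-3065 + 1482} = \frac{\frac{4}{32} - \frac{2264}{529}}{-1583} = \left(4 \cdot \frac{1}{32} - \frac{2264}{529}\right) \left(- \frac{1}{1583}\right) = \left(\frac{1}{8} - \frac{2264}{529}\right) \left(- \frac{1}{1583}\right) = \left(- \frac{17583}{4232}\right) \left(- \frac{1}{1583}\right) = \frac{17583}{6699256}$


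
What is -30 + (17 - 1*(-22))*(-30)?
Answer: -1200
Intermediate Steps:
-30 + (17 - 1*(-22))*(-30) = -30 + (17 + 22)*(-30) = -30 + 39*(-30) = -30 - 1170 = -1200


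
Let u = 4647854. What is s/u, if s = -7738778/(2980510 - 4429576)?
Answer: 3869389/3367523602182 ≈ 1.1490e-6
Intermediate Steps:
s = 3869389/724533 (s = -7738778/(-1449066) = -7738778*(-1/1449066) = 3869389/724533 ≈ 5.3405)
s/u = (3869389/724533)/4647854 = (3869389/724533)*(1/4647854) = 3869389/3367523602182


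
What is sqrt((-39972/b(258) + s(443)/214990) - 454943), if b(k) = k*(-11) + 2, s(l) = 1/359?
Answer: I*sqrt(1362264436655179691819202390)/54721619690 ≈ 674.48*I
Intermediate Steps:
s(l) = 1/359
b(k) = 2 - 11*k (b(k) = -11*k + 2 = 2 - 11*k)
sqrt((-39972/b(258) + s(443)/214990) - 454943) = sqrt((-39972/(2 - 11*258) + (1/359)/214990) - 454943) = sqrt((-39972/(2 - 2838) + (1/359)*(1/214990)) - 454943) = sqrt((-39972/(-2836) + 1/77181410) - 454943) = sqrt((-39972*(-1/2836) + 1/77181410) - 454943) = sqrt((9993/709 + 1/77181410) - 454943) = sqrt(771273830839/54721619690 - 454943) = sqrt(-24894446552796831/54721619690) = I*sqrt(1362264436655179691819202390)/54721619690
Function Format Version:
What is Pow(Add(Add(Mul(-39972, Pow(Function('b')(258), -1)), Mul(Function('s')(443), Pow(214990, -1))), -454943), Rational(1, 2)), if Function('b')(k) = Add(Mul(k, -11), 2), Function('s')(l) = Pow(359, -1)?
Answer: Mul(Rational(1, 54721619690), I, Pow(1362264436655179691819202390, Rational(1, 2))) ≈ Mul(674.48, I)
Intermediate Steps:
Function('s')(l) = Rational(1, 359)
Function('b')(k) = Add(2, Mul(-11, k)) (Function('b')(k) = Add(Mul(-11, k), 2) = Add(2, Mul(-11, k)))
Pow(Add(Add(Mul(-39972, Pow(Function('b')(258), -1)), Mul(Function('s')(443), Pow(214990, -1))), -454943), Rational(1, 2)) = Pow(Add(Add(Mul(-39972, Pow(Add(2, Mul(-11, 258)), -1)), Mul(Rational(1, 359), Pow(214990, -1))), -454943), Rational(1, 2)) = Pow(Add(Add(Mul(-39972, Pow(Add(2, -2838), -1)), Mul(Rational(1, 359), Rational(1, 214990))), -454943), Rational(1, 2)) = Pow(Add(Add(Mul(-39972, Pow(-2836, -1)), Rational(1, 77181410)), -454943), Rational(1, 2)) = Pow(Add(Add(Mul(-39972, Rational(-1, 2836)), Rational(1, 77181410)), -454943), Rational(1, 2)) = Pow(Add(Add(Rational(9993, 709), Rational(1, 77181410)), -454943), Rational(1, 2)) = Pow(Add(Rational(771273830839, 54721619690), -454943), Rational(1, 2)) = Pow(Rational(-24894446552796831, 54721619690), Rational(1, 2)) = Mul(Rational(1, 54721619690), I, Pow(1362264436655179691819202390, Rational(1, 2)))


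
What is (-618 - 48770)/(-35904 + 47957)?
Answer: -49388/12053 ≈ -4.0976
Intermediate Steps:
(-618 - 48770)/(-35904 + 47957) = -49388/12053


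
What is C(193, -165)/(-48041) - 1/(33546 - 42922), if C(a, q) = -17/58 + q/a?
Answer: 329130965/2521070232352 ≈ 0.00013055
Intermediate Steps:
C(a, q) = -17/58 + q/a (C(a, q) = -17*1/58 + q/a = -17/58 + q/a)
C(193, -165)/(-48041) - 1/(33546 - 42922) = (-17/58 - 165/193)/(-48041) - 1/(33546 - 42922) = (-17/58 - 165*1/193)*(-1/48041) - 1/(-9376) = (-17/58 - 165/193)*(-1/48041) - 1*(-1/9376) = -12851/11194*(-1/48041) + 1/9376 = 12851/537770954 + 1/9376 = 329130965/2521070232352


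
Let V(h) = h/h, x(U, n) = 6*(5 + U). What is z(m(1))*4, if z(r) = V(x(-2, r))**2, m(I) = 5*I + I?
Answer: 4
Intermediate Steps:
x(U, n) = 30 + 6*U
V(h) = 1
m(I) = 6*I
z(r) = 1 (z(r) = 1**2 = 1)
z(m(1))*4 = 1*4 = 4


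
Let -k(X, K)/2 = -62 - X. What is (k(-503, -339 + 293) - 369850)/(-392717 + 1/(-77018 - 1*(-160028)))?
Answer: 30774463320/32599438169 ≈ 0.94402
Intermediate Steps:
k(X, K) = 124 + 2*X (k(X, K) = -2*(-62 - X) = 124 + 2*X)
(k(-503, -339 + 293) - 369850)/(-392717 + 1/(-77018 - 1*(-160028))) = ((124 + 2*(-503)) - 369850)/(-392717 + 1/(-77018 - 1*(-160028))) = ((124 - 1006) - 369850)/(-392717 + 1/(-77018 + 160028)) = (-882 - 369850)/(-392717 + 1/83010) = -370732/(-392717 + 1/83010) = -370732/(-32599438169/83010) = -370732*(-83010/32599438169) = 30774463320/32599438169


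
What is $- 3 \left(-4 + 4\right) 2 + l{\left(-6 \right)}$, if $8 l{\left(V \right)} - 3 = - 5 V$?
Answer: $\frac{33}{8} \approx 4.125$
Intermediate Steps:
$l{\left(V \right)} = \frac{3}{8} - \frac{5 V}{8}$ ($l{\left(V \right)} = \frac{3}{8} + \frac{\left(-5\right) V}{8} = \frac{3}{8} - \frac{5 V}{8}$)
$- 3 \left(-4 + 4\right) 2 + l{\left(-6 \right)} = - 3 \left(-4 + 4\right) 2 + \left(\frac{3}{8} - - \frac{15}{4}\right) = \left(-3\right) 0 \cdot 2 + \left(\frac{3}{8} + \frac{15}{4}\right) = 0 \cdot 2 + \frac{33}{8} = 0 + \frac{33}{8} = \frac{33}{8}$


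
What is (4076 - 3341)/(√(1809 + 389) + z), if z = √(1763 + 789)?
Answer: 735/(√2198 + 2*√638) ≈ 7.5462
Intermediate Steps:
z = 2*√638 (z = √2552 = 2*√638 ≈ 50.517)
(4076 - 3341)/(√(1809 + 389) + z) = (4076 - 3341)/(√(1809 + 389) + 2*√638) = 735/(√2198 + 2*√638)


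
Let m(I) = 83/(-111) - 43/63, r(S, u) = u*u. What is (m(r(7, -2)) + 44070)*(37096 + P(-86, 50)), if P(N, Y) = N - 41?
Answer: 1265865831028/777 ≈ 1.6292e+9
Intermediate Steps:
P(N, Y) = -41 + N
r(S, u) = u²
m(I) = -3334/2331 (m(I) = 83*(-1/111) - 43*1/63 = -83/111 - 43/63 = -3334/2331)
(m(r(7, -2)) + 44070)*(37096 + P(-86, 50)) = (-3334/2331 + 44070)*(37096 + (-41 - 86)) = 102723836*(37096 - 127)/2331 = (102723836/2331)*36969 = 1265865831028/777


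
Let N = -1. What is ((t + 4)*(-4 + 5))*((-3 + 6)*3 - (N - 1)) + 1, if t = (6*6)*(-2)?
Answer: -747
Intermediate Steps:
t = -72 (t = 36*(-2) = -72)
((t + 4)*(-4 + 5))*((-3 + 6)*3 - (N - 1)) + 1 = ((-72 + 4)*(-4 + 5))*((-3 + 6)*3 - (-1 - 1)) + 1 = (-68*1)*(3*3 - 1*(-2)) + 1 = -68*(9 + 2) + 1 = -68*11 + 1 = -748 + 1 = -747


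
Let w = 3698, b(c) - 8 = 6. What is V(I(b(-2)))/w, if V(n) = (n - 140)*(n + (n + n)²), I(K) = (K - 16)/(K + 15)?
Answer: 85302/45095261 ≈ 0.0018916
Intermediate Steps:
b(c) = 14 (b(c) = 8 + 6 = 14)
I(K) = (-16 + K)/(15 + K)
V(n) = (-140 + n)*(n + 4*n²) (V(n) = (-140 + n)*(n + (2*n)²) = (-140 + n)*(n + 4*n²))
V(I(b(-2)))/w = (((-16 + 14)/(15 + 14))*(-140 - 559*(-16 + 14)/(15 + 14) + 4*((-16 + 14)/(15 + 14))²))/3698 = ((-2/29)*(-140 - 559*(-2)/29 + 4*(-2/29)²))*(1/3698) = (((1/29)*(-2))*(-140 - 559*(-2)/29 + 4*((1/29)*(-2))²))*(1/3698) = -2*(-140 - 559*(-2/29) + 4*(-2/29)²)/29*(1/3698) = -2*(-140 + 1118/29 + 4*(4/841))/29*(1/3698) = -2*(-140 + 1118/29 + 16/841)/29*(1/3698) = -2/29*(-85302/841)*(1/3698) = (170604/24389)*(1/3698) = 85302/45095261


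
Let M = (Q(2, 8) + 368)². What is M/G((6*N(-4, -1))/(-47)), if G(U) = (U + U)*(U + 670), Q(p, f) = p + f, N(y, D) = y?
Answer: 3757509/18008 ≈ 208.66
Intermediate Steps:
Q(p, f) = f + p
G(U) = 2*U*(670 + U) (G(U) = (2*U)*(670 + U) = 2*U*(670 + U))
M = 142884 (M = ((8 + 2) + 368)² = (10 + 368)² = 378² = 142884)
M/G((6*N(-4, -1))/(-47)) = 142884/((2*((6*(-4))/(-47))*(670 + (6*(-4))/(-47)))) = 142884/((2*(-24*(-1/47))*(670 - 24*(-1/47)))) = 142884/((2*(24/47)*(670 + 24/47))) = 142884/((2*(24/47)*(31514/47))) = 142884/(1512672/2209) = 142884*(2209/1512672) = 3757509/18008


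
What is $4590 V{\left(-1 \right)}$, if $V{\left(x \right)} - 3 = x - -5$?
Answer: $32130$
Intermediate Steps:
$V{\left(x \right)} = 8 + x$ ($V{\left(x \right)} = 3 + \left(x - -5\right) = 3 + \left(x + 5\right) = 3 + \left(5 + x\right) = 8 + x$)
$4590 V{\left(-1 \right)} = 4590 \left(8 - 1\right) = 4590 \cdot 7 = 32130$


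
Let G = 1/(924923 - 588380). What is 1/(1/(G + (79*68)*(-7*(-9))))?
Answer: 113898266749/336543 ≈ 3.3844e+5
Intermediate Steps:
G = 1/336543 ≈ 2.9714e-6
1/(1/(G + (79*68)*(-7*(-9)))) = 1/(1/(1/336543 + (79*68)*(-7*(-9)))) = 1/(1/(1/336543 + 5372*63)) = 1/(1/(1/336543 + 338436)) = 1/(1/(113898266749/336543)) = 1/(336543/113898266749) = 113898266749/336543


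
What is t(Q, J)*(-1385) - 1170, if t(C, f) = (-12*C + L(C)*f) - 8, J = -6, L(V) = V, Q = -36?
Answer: -887570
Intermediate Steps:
t(C, f) = -8 - 12*C + C*f (t(C, f) = (-12*C + C*f) - 8 = -8 - 12*C + C*f)
t(Q, J)*(-1385) - 1170 = (-8 - 12*(-36) - 36*(-6))*(-1385) - 1170 = (-8 + 432 + 216)*(-1385) - 1170 = 640*(-1385) - 1170 = -886400 - 1170 = -887570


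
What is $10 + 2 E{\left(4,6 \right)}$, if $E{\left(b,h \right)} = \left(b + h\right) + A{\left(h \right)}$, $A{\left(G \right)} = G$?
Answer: $42$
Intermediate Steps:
$E{\left(b,h \right)} = b + 2 h$ ($E{\left(b,h \right)} = \left(b + h\right) + h = b + 2 h$)
$10 + 2 E{\left(4,6 \right)} = 10 + 2 \left(4 + 2 \cdot 6\right) = 10 + 2 \left(4 + 12\right) = 10 + 2 \cdot 16 = 10 + 32 = 42$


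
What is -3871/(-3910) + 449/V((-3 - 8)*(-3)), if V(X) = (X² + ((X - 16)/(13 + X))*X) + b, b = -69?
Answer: 915419/642390 ≈ 1.4250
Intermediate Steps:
V(X) = -69 + X² + X*(-16 + X)/(13 + X) (V(X) = (X² + ((X - 16)/(13 + X))*X) - 69 = (X² + ((-16 + X)/(13 + X))*X) - 69 = (X² + X*(-16 + X)/(13 + X)) - 69 = -69 + X² + X*(-16 + X)/(13 + X))
-3871/(-3910) + 449/V((-3 - 8)*(-3)) = -3871/(-3910) + 449/(((-897 + ((-3 - 8)*(-3))³ - 85*(-3 - 8)*(-3) + 14*((-3 - 8)*(-3))²)/(13 + (-3 - 8)*(-3)))) = -3871*(-1/3910) + 449/(((-897 + (-11*(-3))³ - (-935)*(-3) + 14*(-11*(-3))²)/(13 - 11*(-3)))) = 3871/3910 + 449/(((-897 + 33³ - 85*33 + 14*33²)/(13 + 33))) = 3871/3910 + 449/(((-897 + 35937 - 2805 + 14*1089)/46)) = 3871/3910 + 449/(((-897 + 35937 - 2805 + 15246)/46)) = 3871/3910 + 449/(((1/46)*47481)) = 3871/3910 + 449/(47481/46) = 3871/3910 + 449*(46/47481) = 3871/3910 + 20654/47481 = 915419/642390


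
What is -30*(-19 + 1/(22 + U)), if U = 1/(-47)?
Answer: 587400/1033 ≈ 568.63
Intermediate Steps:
U = -1/47 ≈ -0.021277
-30*(-19 + 1/(22 + U)) = -30*(-19 + 1/(22 - 1/47)) = -30*(-19 + 1/(1033/47)) = -30*(-19 + 47/1033) = -30*(-19580/1033) = 587400/1033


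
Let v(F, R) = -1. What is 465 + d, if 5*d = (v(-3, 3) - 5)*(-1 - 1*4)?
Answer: 471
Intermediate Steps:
d = 6 (d = ((-1 - 5)*(-1 - 1*4))/5 = (-6*(-1 - 4))/5 = (-6*(-5))/5 = (⅕)*30 = 6)
465 + d = 465 + 6 = 471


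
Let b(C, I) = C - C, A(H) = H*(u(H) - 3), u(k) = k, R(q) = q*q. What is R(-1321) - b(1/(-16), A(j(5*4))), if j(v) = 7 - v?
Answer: 1745041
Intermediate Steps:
R(q) = q**2
A(H) = H*(-3 + H) (A(H) = H*(H - 3) = H*(-3 + H))
b(C, I) = 0
R(-1321) - b(1/(-16), A(j(5*4))) = (-1321)**2 - 1*0 = 1745041 + 0 = 1745041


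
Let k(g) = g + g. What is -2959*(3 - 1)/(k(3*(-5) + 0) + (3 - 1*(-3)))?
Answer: 2959/12 ≈ 246.58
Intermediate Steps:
k(g) = 2*g
-2959*(3 - 1)/(k(3*(-5) + 0) + (3 - 1*(-3))) = -2959*(3 - 1)/(2*(3*(-5) + 0) + (3 - 1*(-3))) = -5918/(2*(-15 + 0) + (3 + 3)) = -5918/(2*(-15) + 6) = -5918/(-30 + 6) = -5918/(-24) = -5918*(-1)/24 = -2959*(-1/12) = 2959/12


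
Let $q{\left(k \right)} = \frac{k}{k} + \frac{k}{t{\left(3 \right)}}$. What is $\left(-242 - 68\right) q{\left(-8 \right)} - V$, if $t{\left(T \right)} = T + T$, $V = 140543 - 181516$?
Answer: $\frac{123229}{3} \approx 41076.0$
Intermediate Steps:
$V = -40973$
$t{\left(T \right)} = 2 T$
$q{\left(k \right)} = 1 + \frac{k}{6}$ ($q{\left(k \right)} = \frac{k}{k} + \frac{k}{2 \cdot 3} = 1 + \frac{k}{6}$)
$\left(-242 - 68\right) q{\left(-8 \right)} - V = \left(-242 - 68\right) \left(1 + \frac{1}{6} \left(-8\right)\right) - -40973 = - 310 \left(1 - \frac{4}{3}\right) + 40973 = \left(-310\right) \left(- \frac{1}{3}\right) + 40973 = \frac{310}{3} + 40973 = \frac{123229}{3}$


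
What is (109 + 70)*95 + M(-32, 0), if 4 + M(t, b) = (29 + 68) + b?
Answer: 17098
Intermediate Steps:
M(t, b) = 93 + b (M(t, b) = -4 + ((29 + 68) + b) = -4 + (97 + b) = 93 + b)
(109 + 70)*95 + M(-32, 0) = (109 + 70)*95 + (93 + 0) = 179*95 + 93 = 17005 + 93 = 17098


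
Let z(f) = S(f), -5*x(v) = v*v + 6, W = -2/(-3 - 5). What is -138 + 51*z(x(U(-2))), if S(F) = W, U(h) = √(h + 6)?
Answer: -501/4 ≈ -125.25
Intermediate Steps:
W = ¼ (W = -2/(-8) = -2*(-⅛) = ¼ ≈ 0.25000)
U(h) = √(6 + h)
S(F) = ¼
x(v) = -6/5 - v²/5 (x(v) = -(v*v + 6)/5 = -(v² + 6)/5 = -(6 + v²)/5 = -6/5 - v²/5)
z(f) = ¼
-138 + 51*z(x(U(-2))) = -138 + 51*(¼) = -138 + 51/4 = -501/4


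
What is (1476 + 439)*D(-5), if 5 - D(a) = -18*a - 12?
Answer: -139795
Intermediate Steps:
D(a) = 17 + 18*a (D(a) = 5 - (-18*a - 12) = 5 - (-12 - 18*a) = 5 + (12 + 18*a) = 17 + 18*a)
(1476 + 439)*D(-5) = (1476 + 439)*(17 + 18*(-5)) = 1915*(17 - 90) = 1915*(-73) = -139795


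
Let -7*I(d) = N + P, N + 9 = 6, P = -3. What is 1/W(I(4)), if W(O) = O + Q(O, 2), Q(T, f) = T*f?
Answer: 7/18 ≈ 0.38889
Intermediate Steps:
N = -3 (N = -9 + 6 = -3)
I(d) = 6/7 (I(d) = -(-3 - 3)/7 = -1/7*(-6) = 6/7)
W(O) = 3*O (W(O) = O + O*2 = O + 2*O = 3*O)
1/W(I(4)) = 1/(3*(6/7)) = 1/(18/7) = 7/18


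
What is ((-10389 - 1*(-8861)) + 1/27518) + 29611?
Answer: 772787995/27518 ≈ 28083.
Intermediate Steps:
((-10389 - 1*(-8861)) + 1/27518) + 29611 = ((-10389 + 8861) + 1/27518) + 29611 = (-1528 + 1/27518) + 29611 = -42047503/27518 + 29611 = 772787995/27518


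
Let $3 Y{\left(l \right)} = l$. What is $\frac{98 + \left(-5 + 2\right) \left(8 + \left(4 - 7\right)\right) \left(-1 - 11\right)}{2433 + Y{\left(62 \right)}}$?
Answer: $\frac{834}{7361} \approx 0.1133$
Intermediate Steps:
$Y{\left(l \right)} = \frac{l}{3}$
$\frac{98 + \left(-5 + 2\right) \left(8 + \left(4 - 7\right)\right) \left(-1 - 11\right)}{2433 + Y{\left(62 \right)}} = \frac{98 + \left(-5 + 2\right) \left(8 + \left(4 - 7\right)\right) \left(-1 - 11\right)}{2433 + \frac{1}{3} \cdot 62} = \frac{98 + - 3 \left(8 + \left(4 - 7\right)\right) \left(-12\right)}{2433 + \frac{62}{3}} = \frac{98 + - 3 \left(8 - 3\right) \left(-12\right)}{\frac{7361}{3}} = \left(98 + \left(-3\right) 5 \left(-12\right)\right) \frac{3}{7361} = \left(98 - -180\right) \frac{3}{7361} = \left(98 + 180\right) \frac{3}{7361} = 278 \cdot \frac{3}{7361} = \frac{834}{7361}$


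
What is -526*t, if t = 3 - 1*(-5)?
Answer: -4208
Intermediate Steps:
t = 8 (t = 3 + 5 = 8)
-526*t = -526*8 = -4208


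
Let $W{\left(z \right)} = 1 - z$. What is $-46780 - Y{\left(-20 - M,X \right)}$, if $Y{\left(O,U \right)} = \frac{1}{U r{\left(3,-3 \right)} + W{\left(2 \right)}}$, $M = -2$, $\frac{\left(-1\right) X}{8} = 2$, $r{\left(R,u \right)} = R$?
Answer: $- \frac{2292219}{49} \approx -46780.0$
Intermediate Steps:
$X = -16$ ($X = \left(-8\right) 2 = -16$)
$Y{\left(O,U \right)} = \frac{1}{-1 + 3 U}$ ($Y{\left(O,U \right)} = \frac{1}{U 3 + \left(1 - 2\right)} = \frac{1}{3 U + \left(1 - 2\right)} = \frac{1}{3 U - 1} = \frac{1}{-1 + 3 U}$)
$-46780 - Y{\left(-20 - M,X \right)} = -46780 - \frac{1}{-1 + 3 \left(-16\right)} = -46780 - \frac{1}{-1 - 48} = -46780 - \frac{1}{-49} = -46780 - - \frac{1}{49} = -46780 + \frac{1}{49} = - \frac{2292219}{49}$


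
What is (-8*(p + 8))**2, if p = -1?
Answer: 3136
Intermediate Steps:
(-8*(p + 8))**2 = (-8*(-1 + 8))**2 = (-8*7)**2 = (-56)**2 = 3136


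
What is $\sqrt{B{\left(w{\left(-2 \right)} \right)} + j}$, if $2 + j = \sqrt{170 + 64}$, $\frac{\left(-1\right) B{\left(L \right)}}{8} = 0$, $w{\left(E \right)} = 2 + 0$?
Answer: $\sqrt{-2 + 3 \sqrt{26}} \approx 3.6465$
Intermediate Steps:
$w{\left(E \right)} = 2$
$B{\left(L \right)} = 0$ ($B{\left(L \right)} = \left(-8\right) 0 = 0$)
$j = -2 + 3 \sqrt{26}$ ($j = -2 + \sqrt{170 + 64} = -2 + \sqrt{234} = -2 + 3 \sqrt{26} \approx 13.297$)
$\sqrt{B{\left(w{\left(-2 \right)} \right)} + j} = \sqrt{0 - \left(2 - 3 \sqrt{26}\right)} = \sqrt{-2 + 3 \sqrt{26}}$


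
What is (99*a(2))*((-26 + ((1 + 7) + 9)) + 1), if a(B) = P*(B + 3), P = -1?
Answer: 3960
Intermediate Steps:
a(B) = -3 - B (a(B) = -(B + 3) = -(3 + B) = -3 - B)
(99*a(2))*((-26 + ((1 + 7) + 9)) + 1) = (99*(-3 - 1*2))*((-26 + ((1 + 7) + 9)) + 1) = (99*(-3 - 2))*((-26 + (8 + 9)) + 1) = (99*(-5))*((-26 + 17) + 1) = -495*(-9 + 1) = -495*(-8) = 3960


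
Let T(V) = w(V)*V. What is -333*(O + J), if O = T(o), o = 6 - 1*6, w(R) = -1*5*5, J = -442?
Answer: 147186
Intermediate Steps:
w(R) = -25 (w(R) = -5*5 = -25)
o = 0 (o = 6 - 6 = 0)
T(V) = -25*V
O = 0 (O = -25*0 = 0)
-333*(O + J) = -333*(0 - 442) = -333*(-442) = 147186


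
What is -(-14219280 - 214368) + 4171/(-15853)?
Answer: 228816617573/15853 ≈ 1.4434e+7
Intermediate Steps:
-(-14219280 - 214368) + 4171/(-15853) = -348/(1/(-40807 + (-53 - 616))) + 4171*(-1/15853) = -348/(1/(-40807 - 669)) - 4171/15853 = -348/(1/(-41476)) - 4171/15853 = -348/(-1/41476) - 4171/15853 = -348*(-41476) - 4171/15853 = 14433648 - 4171/15853 = 228816617573/15853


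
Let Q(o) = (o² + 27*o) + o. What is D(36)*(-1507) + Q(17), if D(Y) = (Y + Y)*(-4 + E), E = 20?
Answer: -1735299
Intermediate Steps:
D(Y) = 32*Y (D(Y) = (Y + Y)*(-4 + 20) = (2*Y)*16 = 32*Y)
Q(o) = o² + 28*o
D(36)*(-1507) + Q(17) = (32*36)*(-1507) + 17*(28 + 17) = 1152*(-1507) + 17*45 = -1736064 + 765 = -1735299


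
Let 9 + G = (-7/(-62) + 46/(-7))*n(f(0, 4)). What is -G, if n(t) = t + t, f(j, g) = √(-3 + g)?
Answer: 4756/217 ≈ 21.917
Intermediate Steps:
n(t) = 2*t
G = -4756/217 (G = -9 + (-7/(-62) + 46/(-7))*(2*√(-3 + 4)) = -9 + (-7*(-1/62) + 46*(-⅐))*(2*√1) = -9 + (7/62 - 46/7)*(2*1) = -9 - 2803/434*2 = -9 - 2803/217 = -4756/217 ≈ -21.917)
-G = -1*(-4756/217) = 4756/217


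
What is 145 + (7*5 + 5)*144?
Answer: 5905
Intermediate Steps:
145 + (7*5 + 5)*144 = 145 + (35 + 5)*144 = 145 + 40*144 = 145 + 5760 = 5905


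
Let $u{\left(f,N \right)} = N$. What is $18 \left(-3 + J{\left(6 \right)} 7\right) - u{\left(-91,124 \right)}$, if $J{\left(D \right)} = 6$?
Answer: $578$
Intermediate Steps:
$18 \left(-3 + J{\left(6 \right)} 7\right) - u{\left(-91,124 \right)} = 18 \left(-3 + 6 \cdot 7\right) - 124 = 18 \left(-3 + 42\right) - 124 = 18 \cdot 39 - 124 = 702 - 124 = 578$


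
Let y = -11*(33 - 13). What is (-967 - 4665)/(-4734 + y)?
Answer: 2816/2477 ≈ 1.1369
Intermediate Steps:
y = -220 (y = -11*20 = -220)
(-967 - 4665)/(-4734 + y) = (-967 - 4665)/(-4734 - 220) = -5632/(-4954) = -5632*(-1/4954) = 2816/2477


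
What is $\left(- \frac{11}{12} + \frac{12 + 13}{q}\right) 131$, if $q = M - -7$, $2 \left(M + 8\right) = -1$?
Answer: $- \frac{27641}{12} \approx -2303.4$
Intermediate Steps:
$M = - \frac{17}{2}$ ($M = -8 + \frac{1}{2} \left(-1\right) = -8 - \frac{1}{2} = - \frac{17}{2} \approx -8.5$)
$q = - \frac{3}{2}$ ($q = - \frac{17}{2} - -7 = - \frac{17}{2} + 7 = - \frac{3}{2} \approx -1.5$)
$\left(- \frac{11}{12} + \frac{12 + 13}{q}\right) 131 = \left(- \frac{11}{12} + \frac{12 + 13}{- \frac{3}{2}}\right) 131 = \left(\left(-11\right) \frac{1}{12} + 25 \left(- \frac{2}{3}\right)\right) 131 = \left(- \frac{11}{12} - \frac{50}{3}\right) 131 = \left(- \frac{211}{12}\right) 131 = - \frac{27641}{12}$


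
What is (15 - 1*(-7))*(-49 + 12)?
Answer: -814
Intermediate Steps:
(15 - 1*(-7))*(-49 + 12) = (15 + 7)*(-37) = 22*(-37) = -814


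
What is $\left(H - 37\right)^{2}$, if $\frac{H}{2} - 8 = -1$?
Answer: $529$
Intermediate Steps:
$H = 14$ ($H = 16 + 2 \left(-1\right) = 16 - 2 = 14$)
$\left(H - 37\right)^{2} = \left(14 - 37\right)^{2} = \left(-23\right)^{2} = 529$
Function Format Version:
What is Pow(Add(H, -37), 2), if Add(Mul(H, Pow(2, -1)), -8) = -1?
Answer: 529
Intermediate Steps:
H = 14 (H = Add(16, Mul(2, -1)) = Add(16, -2) = 14)
Pow(Add(H, -37), 2) = Pow(Add(14, -37), 2) = Pow(-23, 2) = 529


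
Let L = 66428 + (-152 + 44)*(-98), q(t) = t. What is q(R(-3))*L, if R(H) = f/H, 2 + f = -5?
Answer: 539084/3 ≈ 1.7969e+5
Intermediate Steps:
f = -7 (f = -2 - 5 = -7)
R(H) = -7/H
L = 77012 (L = 66428 - 108*(-98) = 66428 + 10584 = 77012)
q(R(-3))*L = -7/(-3)*77012 = -7*(-1/3)*77012 = (7/3)*77012 = 539084/3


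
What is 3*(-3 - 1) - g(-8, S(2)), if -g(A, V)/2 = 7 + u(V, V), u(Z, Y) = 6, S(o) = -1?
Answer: 14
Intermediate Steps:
g(A, V) = -26 (g(A, V) = -2*(7 + 6) = -2*13 = -26)
3*(-3 - 1) - g(-8, S(2)) = 3*(-3 - 1) - 1*(-26) = 3*(-4) + 26 = -12 + 26 = 14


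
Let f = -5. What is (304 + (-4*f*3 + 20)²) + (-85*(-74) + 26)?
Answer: 13020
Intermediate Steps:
(304 + (-4*f*3 + 20)²) + (-85*(-74) + 26) = (304 + (-4*(-5)*3 + 20)²) + (-85*(-74) + 26) = (304 + (20*3 + 20)²) + (6290 + 26) = (304 + (60 + 20)²) + 6316 = (304 + 80²) + 6316 = (304 + 6400) + 6316 = 6704 + 6316 = 13020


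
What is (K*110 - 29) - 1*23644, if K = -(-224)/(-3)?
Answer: -95659/3 ≈ -31886.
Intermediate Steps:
K = -224/3 (K = -(-224)*(-1)/3 = -56*4/3 = -224/3 ≈ -74.667)
(K*110 - 29) - 1*23644 = (-224/3*110 - 29) - 1*23644 = (-24640/3 - 29) - 23644 = -24727/3 - 23644 = -95659/3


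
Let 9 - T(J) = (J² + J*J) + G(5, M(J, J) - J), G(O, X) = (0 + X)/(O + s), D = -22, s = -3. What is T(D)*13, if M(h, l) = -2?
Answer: -12597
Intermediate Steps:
G(O, X) = X/(-3 + O) (G(O, X) = (0 + X)/(O - 3) = X/(-3 + O))
T(J) = 10 + J/2 - 2*J² (T(J) = 9 - ((J² + J*J) + (-2 - J)/(-3 + 5)) = 9 - ((J² + J²) + (-2 - J)/2) = 9 - (2*J² + (-2 - J)*(½)) = 9 - (2*J² + (-1 - J/2)) = 9 - (-1 + 2*J² - J/2) = 9 + (1 + J/2 - 2*J²) = 10 + J/2 - 2*J²)
T(D)*13 = (10 + (½)*(-22) - 2*(-22)²)*13 = (10 - 11 - 2*484)*13 = (10 - 11 - 968)*13 = -969*13 = -12597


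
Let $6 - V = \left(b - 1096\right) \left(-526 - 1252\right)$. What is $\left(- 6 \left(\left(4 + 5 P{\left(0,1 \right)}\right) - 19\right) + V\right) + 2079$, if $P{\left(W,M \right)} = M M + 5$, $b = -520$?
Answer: $-2871253$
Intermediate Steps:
$P{\left(W,M \right)} = 5 + M^{2}$ ($P{\left(W,M \right)} = M^{2} + 5 = 5 + M^{2}$)
$V = -2873242$ ($V = 6 - \left(-520 - 1096\right) \left(-526 - 1252\right) = 6 - \left(-1616\right) \left(-1778\right) = 6 - 2873248 = -2873242$)
$\left(- 6 \left(\left(4 + 5 P{\left(0,1 \right)}\right) - 19\right) + V\right) + 2079 = \left(- 6 \left(\left(4 + 5 \left(5 + 1^{2}\right)\right) - 19\right) - 2873242\right) + 2079 = \left(- 6 \left(\left(4 + 5 \left(5 + 1\right)\right) - 19\right) - 2873242\right) + 2079 = \left(- 6 \left(\left(4 + 5 \cdot 6\right) - 19\right) - 2873242\right) + 2079 = \left(- 6 \left(\left(4 + 30\right) - 19\right) - 2873242\right) + 2079 = \left(- 6 \left(34 - 19\right) - 2873242\right) + 2079 = \left(\left(-6\right) 15 - 2873242\right) + 2079 = \left(-90 - 2873242\right) + 2079 = -2873332 + 2079 = -2871253$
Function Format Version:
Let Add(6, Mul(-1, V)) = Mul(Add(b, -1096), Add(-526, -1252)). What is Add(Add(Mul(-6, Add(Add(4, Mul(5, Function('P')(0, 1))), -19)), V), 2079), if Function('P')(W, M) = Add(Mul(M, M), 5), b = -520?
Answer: -2871253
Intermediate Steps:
Function('P')(W, M) = Add(5, Pow(M, 2)) (Function('P')(W, M) = Add(Pow(M, 2), 5) = Add(5, Pow(M, 2)))
V = -2873242 (V = Add(6, Mul(-1, Mul(Add(-520, -1096), Add(-526, -1252)))) = Add(6, Mul(-1, Mul(-1616, -1778))) = Add(6, Mul(-1, 2873248)) = Add(6, -2873248) = -2873242)
Add(Add(Mul(-6, Add(Add(4, Mul(5, Function('P')(0, 1))), -19)), V), 2079) = Add(Add(Mul(-6, Add(Add(4, Mul(5, Add(5, Pow(1, 2)))), -19)), -2873242), 2079) = Add(Add(Mul(-6, Add(Add(4, Mul(5, Add(5, 1))), -19)), -2873242), 2079) = Add(Add(Mul(-6, Add(Add(4, Mul(5, 6)), -19)), -2873242), 2079) = Add(Add(Mul(-6, Add(Add(4, 30), -19)), -2873242), 2079) = Add(Add(Mul(-6, Add(34, -19)), -2873242), 2079) = Add(Add(Mul(-6, 15), -2873242), 2079) = Add(Add(-90, -2873242), 2079) = Add(-2873332, 2079) = -2871253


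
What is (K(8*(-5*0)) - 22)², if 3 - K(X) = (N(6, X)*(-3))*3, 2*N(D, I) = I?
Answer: 361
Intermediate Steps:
N(D, I) = I/2
K(X) = 3 + 9*X/2 (K(X) = 3 - (X/2)*(-3)*3 = 3 - (-3*X/2)*3 = 3 - (-9)*X/2 = 3 + 9*X/2)
(K(8*(-5*0)) - 22)² = ((3 + 9*(8*(-5*0))/2) - 22)² = ((3 + 9*(8*0)/2) - 22)² = ((3 + (9/2)*0) - 22)² = ((3 + 0) - 22)² = (3 - 22)² = (-19)² = 361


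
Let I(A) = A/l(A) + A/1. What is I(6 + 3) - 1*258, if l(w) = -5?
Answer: -1254/5 ≈ -250.80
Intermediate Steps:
I(A) = 4*A/5 (I(A) = A/(-5) + A/1 = A*(-⅕) + A*1 = -A/5 + A = 4*A/5)
I(6 + 3) - 1*258 = 4*(6 + 3)/5 - 1*258 = (⅘)*9 - 258 = 36/5 - 258 = -1254/5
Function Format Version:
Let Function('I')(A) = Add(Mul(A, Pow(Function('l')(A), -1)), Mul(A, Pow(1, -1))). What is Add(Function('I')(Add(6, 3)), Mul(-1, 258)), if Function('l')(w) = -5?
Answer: Rational(-1254, 5) ≈ -250.80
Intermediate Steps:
Function('I')(A) = Mul(Rational(4, 5), A) (Function('I')(A) = Add(Mul(A, Pow(-5, -1)), Mul(A, Pow(1, -1))) = Add(Mul(A, Rational(-1, 5)), Mul(A, 1)) = Add(Mul(Rational(-1, 5), A), A) = Mul(Rational(4, 5), A))
Add(Function('I')(Add(6, 3)), Mul(-1, 258)) = Add(Mul(Rational(4, 5), Add(6, 3)), Mul(-1, 258)) = Add(Mul(Rational(4, 5), 9), -258) = Add(Rational(36, 5), -258) = Rational(-1254, 5)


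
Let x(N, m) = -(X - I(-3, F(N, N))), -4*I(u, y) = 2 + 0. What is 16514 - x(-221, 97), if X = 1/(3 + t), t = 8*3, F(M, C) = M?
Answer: 891785/54 ≈ 16515.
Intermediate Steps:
I(u, y) = -½ (I(u, y) = -(2 + 0)/4 = -¼*2 = -½)
t = 24
X = 1/27 (X = 1/(3 + 24) = 1/27 ≈ 0.037037)
x(N, m) = -29/54 (x(N, m) = -(1/27 - 1*(-½)) = -(1/27 + ½) = -1*29/54 = -29/54)
16514 - x(-221, 97) = 16514 - 1*(-29/54) = 16514 + 29/54 = 891785/54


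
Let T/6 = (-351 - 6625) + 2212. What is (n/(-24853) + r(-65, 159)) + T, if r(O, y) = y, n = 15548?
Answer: -706462073/24853 ≈ -28426.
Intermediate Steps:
T = -28584 (T = 6*((-351 - 6625) + 2212) = 6*(-6976 + 2212) = 6*(-4764) = -28584)
(n/(-24853) + r(-65, 159)) + T = (15548/(-24853) + 159) - 28584 = (15548*(-1/24853) + 159) - 28584 = (-15548/24853 + 159) - 28584 = 3936079/24853 - 28584 = -706462073/24853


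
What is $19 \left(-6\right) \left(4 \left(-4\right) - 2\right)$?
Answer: $2052$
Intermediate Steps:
$19 \left(-6\right) \left(4 \left(-4\right) - 2\right) = - 114 \left(-16 - 2\right) = \left(-114\right) \left(-18\right) = 2052$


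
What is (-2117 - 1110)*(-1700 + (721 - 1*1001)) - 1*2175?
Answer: 6387285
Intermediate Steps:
(-2117 - 1110)*(-1700 + (721 - 1*1001)) - 1*2175 = -3227*(-1700 + (721 - 1001)) - 2175 = -3227*(-1700 - 280) - 2175 = -3227*(-1980) - 2175 = 6389460 - 2175 = 6387285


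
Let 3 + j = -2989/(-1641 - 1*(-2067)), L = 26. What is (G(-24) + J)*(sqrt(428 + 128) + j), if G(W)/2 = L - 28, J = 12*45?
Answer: -1143556/213 + 1072*sqrt(139) ≈ 7269.9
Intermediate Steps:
J = 540
j = -4267/426 (j = -3 - 2989/(-1641 - 1*(-2067)) = -3 - 2989/(-1641 + 2067) = -3 - 2989/426 = -4267/426 ≈ -10.016)
G(W) = -4 (G(W) = 2*(26 - 28) = 2*(-2) = -4)
(G(-24) + J)*(sqrt(428 + 128) + j) = (-4 + 540)*(sqrt(428 + 128) - 4267/426) = 536*(sqrt(556) - 4267/426) = 536*(2*sqrt(139) - 4267/426) = 536*(-4267/426 + 2*sqrt(139)) = -1143556/213 + 1072*sqrt(139)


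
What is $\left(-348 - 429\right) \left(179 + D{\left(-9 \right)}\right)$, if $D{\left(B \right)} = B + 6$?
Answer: $-136752$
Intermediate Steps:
$D{\left(B \right)} = 6 + B$
$\left(-348 - 429\right) \left(179 + D{\left(-9 \right)}\right) = \left(-348 - 429\right) \left(179 + \left(6 - 9\right)\right) = - 777 \left(179 - 3\right) = \left(-777\right) 176 = -136752$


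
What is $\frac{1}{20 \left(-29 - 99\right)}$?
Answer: $- \frac{1}{2560} \approx -0.00039063$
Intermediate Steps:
$\frac{1}{20 \left(-29 - 99\right)} = \frac{1}{20 \left(-128\right)} = \frac{1}{-2560} = - \frac{1}{2560}$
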